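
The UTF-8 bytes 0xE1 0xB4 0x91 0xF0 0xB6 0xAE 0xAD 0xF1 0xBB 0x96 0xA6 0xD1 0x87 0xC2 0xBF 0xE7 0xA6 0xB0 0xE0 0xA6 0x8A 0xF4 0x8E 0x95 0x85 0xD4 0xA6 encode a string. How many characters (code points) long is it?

9

Byte at offset 0: 0xE1 = 11100001 → 3-byte char (#1). Advance 3.
Byte at offset 3: 0xF0 = 11110000 → 4-byte char (#2). Advance 4.
Byte at offset 7: 0xF1 = 11110001 → 4-byte char (#3). Advance 4.
Byte at offset 11: 0xD1 = 11010001 → 2-byte char (#4). Advance 2.
Byte at offset 13: 0xC2 = 11000010 → 2-byte char (#5). Advance 2.
Byte at offset 15: 0xE7 = 11100111 → 3-byte char (#6). Advance 3.
Byte at offset 18: 0xE0 = 11100000 → 3-byte char (#7). Advance 3.
Byte at offset 21: 0xF4 = 11110100 → 4-byte char (#8). Advance 4.
Byte at offset 25: 0xD4 = 11010100 → 2-byte char (#9). Advance 2.
Reached end at offset 27 after 9 code points.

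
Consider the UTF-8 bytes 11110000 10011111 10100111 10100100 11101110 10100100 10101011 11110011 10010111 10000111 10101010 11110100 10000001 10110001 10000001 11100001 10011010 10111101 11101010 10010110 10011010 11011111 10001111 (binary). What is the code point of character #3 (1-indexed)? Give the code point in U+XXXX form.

U+D71EA

Offset 0: leading byte 0xF0 = 11110000 → 4-byte char #1 = F0 9F A7 A4.
Offset 4: leading byte 0xEE = 11101110 → 3-byte char #2 = EE A4 AB.
Offset 7: leading byte 0xF3 = 11110011 → 4-byte char #3 = F3 97 87 AA.
Leading byte 0xF3 = 11110011 matches 11110xxx → 4-byte sequence.
Byte 1: 0xF3 = 11110011, payload 011 (3 bits).
Byte 2: 0x97 = 10010111 (10xxxxxx ✓), payload 010111.
Byte 3: 0x87 = 10000111 (10xxxxxx ✓), payload 000111.
Byte 4: 0xAA = 10101010 (10xxxxxx ✓), payload 101010.
Concatenate: 011010111000111101010 = 0xD71EA (21 bits → U+D71EA).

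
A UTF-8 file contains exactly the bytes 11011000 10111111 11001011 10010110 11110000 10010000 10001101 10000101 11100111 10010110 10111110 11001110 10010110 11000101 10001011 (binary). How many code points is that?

6

Byte at offset 0: 0xD8 = 11011000 → 2-byte char (#1). Advance 2.
Byte at offset 2: 0xCB = 11001011 → 2-byte char (#2). Advance 2.
Byte at offset 4: 0xF0 = 11110000 → 4-byte char (#3). Advance 4.
Byte at offset 8: 0xE7 = 11100111 → 3-byte char (#4). Advance 3.
Byte at offset 11: 0xCE = 11001110 → 2-byte char (#5). Advance 2.
Byte at offset 13: 0xC5 = 11000101 → 2-byte char (#6). Advance 2.
Reached end at offset 15 after 6 code points.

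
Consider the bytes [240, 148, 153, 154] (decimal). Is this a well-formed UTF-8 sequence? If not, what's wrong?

Leading byte 0xF0 = 11110000 → 4-byte form.
Continuation bytes 0x94=10010100, 0x99=10011001, 0x9A=10011010 all match 10xxxxxx.
Decoded value 0x1465A is ≥ 0x10000 (shortest form) and not a surrogate.

valid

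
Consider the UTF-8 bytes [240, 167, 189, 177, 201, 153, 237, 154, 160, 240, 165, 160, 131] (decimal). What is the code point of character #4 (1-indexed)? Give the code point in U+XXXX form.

Offset 0: leading byte 0xF0 = 11110000 → 4-byte char #1 = F0 A7 BD B1.
Offset 4: leading byte 0xC9 = 11001001 → 2-byte char #2 = C9 99.
Offset 6: leading byte 0xED = 11101101 → 3-byte char #3 = ED 9A A0.
Offset 9: leading byte 0xF0 = 11110000 → 4-byte char #4 = F0 A5 A0 83.
Leading byte 0xF0 = 11110000 matches 11110xxx → 4-byte sequence.
Byte 1: 0xF0 = 11110000, payload 000 (3 bits).
Byte 2: 0xA5 = 10100101 (10xxxxxx ✓), payload 100101.
Byte 3: 0xA0 = 10100000 (10xxxxxx ✓), payload 100000.
Byte 4: 0x83 = 10000011 (10xxxxxx ✓), payload 000011.
Concatenate: 000100101100000000011 = 0x25803 (21 bits → U+25803).

U+25803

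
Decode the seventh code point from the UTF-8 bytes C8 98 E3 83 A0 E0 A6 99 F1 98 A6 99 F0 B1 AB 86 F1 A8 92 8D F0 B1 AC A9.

U+31B29

Offset 0: leading byte 0xC8 = 11001000 → 2-byte char #1 = C8 98.
Offset 2: leading byte 0xE3 = 11100011 → 3-byte char #2 = E3 83 A0.
Offset 5: leading byte 0xE0 = 11100000 → 3-byte char #3 = E0 A6 99.
Offset 8: leading byte 0xF1 = 11110001 → 4-byte char #4 = F1 98 A6 99.
Offset 12: leading byte 0xF0 = 11110000 → 4-byte char #5 = F0 B1 AB 86.
Offset 16: leading byte 0xF1 = 11110001 → 4-byte char #6 = F1 A8 92 8D.
Offset 20: leading byte 0xF0 = 11110000 → 4-byte char #7 = F0 B1 AC A9.
Leading byte 0xF0 = 11110000 matches 11110xxx → 4-byte sequence.
Byte 1: 0xF0 = 11110000, payload 000 (3 bits).
Byte 2: 0xB1 = 10110001 (10xxxxxx ✓), payload 110001.
Byte 3: 0xAC = 10101100 (10xxxxxx ✓), payload 101100.
Byte 4: 0xA9 = 10101001 (10xxxxxx ✓), payload 101001.
Concatenate: 000110001101100101001 = 0x31B29 (21 bits → U+31B29).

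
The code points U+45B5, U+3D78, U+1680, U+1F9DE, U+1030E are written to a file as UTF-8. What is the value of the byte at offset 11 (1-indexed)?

1-indexed offset 11 is 0-indexed offset 10.
U+45B5 → 3-byte form E4 96 B5 at offsets 0–2.
U+3D78 → 3-byte form E3 B5 B8 at offsets 3–5.
U+1680 → 3-byte form E1 9A 80 at offsets 6–8.
U+1F9DE → 4-byte form F0 9F A7 9E at offsets 9–12.
Offset 10 falls in char 4's range; it's byte 2 of F0 9F A7 9E = 0x9F.

0x9F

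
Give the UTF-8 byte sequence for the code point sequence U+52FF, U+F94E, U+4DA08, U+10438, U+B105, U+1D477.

E5 8B BF EF A5 8E F1 8D A8 88 F0 90 90 B8 EB 84 85 F0 9D 91 B7

U+52FF: 3-byte form → E5 8B BF.
U+F94E: 3-byte form → EF A5 8E.
U+4DA08: 4-byte form → F1 8D A8 88.
U+10438: 4-byte form → F0 90 90 B8.
U+B105: 3-byte form → EB 84 85.
U+1D477: 4-byte form → F0 9D 91 B7.
Concatenated (21 bytes): E5 8B BF EF A5 8E F1 8D A8 88 F0 90 90 B8 EB 84 85 F0 9D 91 B7.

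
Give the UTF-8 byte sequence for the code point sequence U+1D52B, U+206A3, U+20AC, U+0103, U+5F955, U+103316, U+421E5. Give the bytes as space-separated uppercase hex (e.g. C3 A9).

U+1D52B: 4-byte form → F0 9D 94 AB.
U+206A3: 4-byte form → F0 A0 9A A3.
U+20AC: 3-byte form → E2 82 AC.
U+0103: 2-byte form → C4 83.
U+5F955: 4-byte form → F1 9F A5 95.
U+103316: 4-byte form → F4 83 8C 96.
U+421E5: 4-byte form → F1 82 87 A5.
Concatenated (25 bytes): F0 9D 94 AB F0 A0 9A A3 E2 82 AC C4 83 F1 9F A5 95 F4 83 8C 96 F1 82 87 A5.

F0 9D 94 AB F0 A0 9A A3 E2 82 AC C4 83 F1 9F A5 95 F4 83 8C 96 F1 82 87 A5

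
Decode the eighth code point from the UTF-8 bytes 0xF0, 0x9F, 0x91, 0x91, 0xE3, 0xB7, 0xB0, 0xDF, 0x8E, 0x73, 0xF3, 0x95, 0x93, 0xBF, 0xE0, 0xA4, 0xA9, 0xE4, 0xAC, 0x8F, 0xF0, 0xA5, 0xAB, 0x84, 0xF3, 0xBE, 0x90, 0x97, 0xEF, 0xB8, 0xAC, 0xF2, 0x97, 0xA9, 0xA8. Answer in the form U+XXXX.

U+25AC4

Offset 0: leading byte 0xF0 = 11110000 → 4-byte char #1 = F0 9F 91 91.
Offset 4: leading byte 0xE3 = 11100011 → 3-byte char #2 = E3 B7 B0.
Offset 7: leading byte 0xDF = 11011111 → 2-byte char #3 = DF 8E.
Offset 9: leading byte 0x73 = 01110011 → 1-byte char #4 = 73.
Offset 10: leading byte 0xF3 = 11110011 → 4-byte char #5 = F3 95 93 BF.
Offset 14: leading byte 0xE0 = 11100000 → 3-byte char #6 = E0 A4 A9.
Offset 17: leading byte 0xE4 = 11100100 → 3-byte char #7 = E4 AC 8F.
Offset 20: leading byte 0xF0 = 11110000 → 4-byte char #8 = F0 A5 AB 84.
Leading byte 0xF0 = 11110000 matches 11110xxx → 4-byte sequence.
Byte 1: 0xF0 = 11110000, payload 000 (3 bits).
Byte 2: 0xA5 = 10100101 (10xxxxxx ✓), payload 100101.
Byte 3: 0xAB = 10101011 (10xxxxxx ✓), payload 101011.
Byte 4: 0x84 = 10000100 (10xxxxxx ✓), payload 000100.
Concatenate: 000100101101011000100 = 0x25AC4 (21 bits → U+25AC4).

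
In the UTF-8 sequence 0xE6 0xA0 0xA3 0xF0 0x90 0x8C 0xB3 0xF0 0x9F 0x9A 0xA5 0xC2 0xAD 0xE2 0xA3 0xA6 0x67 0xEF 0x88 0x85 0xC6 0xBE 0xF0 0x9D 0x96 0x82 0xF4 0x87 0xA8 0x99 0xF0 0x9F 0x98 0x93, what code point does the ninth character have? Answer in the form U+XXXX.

U+1D582

Offset 0: leading byte 0xE6 = 11100110 → 3-byte char #1 = E6 A0 A3.
Offset 3: leading byte 0xF0 = 11110000 → 4-byte char #2 = F0 90 8C B3.
Offset 7: leading byte 0xF0 = 11110000 → 4-byte char #3 = F0 9F 9A A5.
Offset 11: leading byte 0xC2 = 11000010 → 2-byte char #4 = C2 AD.
Offset 13: leading byte 0xE2 = 11100010 → 3-byte char #5 = E2 A3 A6.
Offset 16: leading byte 0x67 = 01100111 → 1-byte char #6 = 67.
Offset 17: leading byte 0xEF = 11101111 → 3-byte char #7 = EF 88 85.
Offset 20: leading byte 0xC6 = 11000110 → 2-byte char #8 = C6 BE.
Offset 22: leading byte 0xF0 = 11110000 → 4-byte char #9 = F0 9D 96 82.
Leading byte 0xF0 = 11110000 matches 11110xxx → 4-byte sequence.
Byte 1: 0xF0 = 11110000, payload 000 (3 bits).
Byte 2: 0x9D = 10011101 (10xxxxxx ✓), payload 011101.
Byte 3: 0x96 = 10010110 (10xxxxxx ✓), payload 010110.
Byte 4: 0x82 = 10000010 (10xxxxxx ✓), payload 000010.
Concatenate: 000011101010110000010 = 0x1D582 (21 bits → U+1D582).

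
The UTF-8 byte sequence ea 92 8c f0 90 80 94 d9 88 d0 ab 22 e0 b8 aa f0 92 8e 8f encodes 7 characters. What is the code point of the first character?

U+A48C

Offset 0: leading byte 0xEA = 11101010 → 3-byte char #1 = EA 92 8C.
Leading byte 0xEA = 11101010 matches 1110xxxx → 3-byte sequence.
Byte 1: 0xEA = 11101010, payload 1010 (4 bits).
Byte 2: 0x92 = 10010010 (10xxxxxx ✓), payload 010010.
Byte 3: 0x8C = 10001100 (10xxxxxx ✓), payload 001100.
Concatenate: 1010010010001100 = 0xA48C (16 bits → U+A48C).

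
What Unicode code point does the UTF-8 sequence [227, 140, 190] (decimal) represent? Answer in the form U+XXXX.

U+333E

Leading byte 0xE3 = 11100011 matches 1110xxxx → 3-byte sequence.
Byte 1: 0xE3 = 11100011, payload 0011 (4 bits).
Byte 2: 0x8C = 10001100 (10xxxxxx ✓), payload 001100.
Byte 3: 0xBE = 10111110 (10xxxxxx ✓), payload 111110.
Concatenate: 0011001100111110 = 0x333E (16 bits → U+333E).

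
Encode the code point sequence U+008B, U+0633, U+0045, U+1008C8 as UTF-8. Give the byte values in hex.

C2 8B D8 B3 45 F4 80 A3 88

U+008B: 2-byte form → C2 8B.
U+0633: 2-byte form → D8 B3.
U+0045: 1-byte form → 45.
U+1008C8: 4-byte form → F4 80 A3 88.
Concatenated (9 bytes): C2 8B D8 B3 45 F4 80 A3 88.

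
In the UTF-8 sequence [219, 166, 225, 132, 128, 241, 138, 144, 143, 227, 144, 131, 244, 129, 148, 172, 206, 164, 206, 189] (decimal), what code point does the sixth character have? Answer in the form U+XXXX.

U+03A4

Offset 0: leading byte 0xDB = 11011011 → 2-byte char #1 = DB A6.
Offset 2: leading byte 0xE1 = 11100001 → 3-byte char #2 = E1 84 80.
Offset 5: leading byte 0xF1 = 11110001 → 4-byte char #3 = F1 8A 90 8F.
Offset 9: leading byte 0xE3 = 11100011 → 3-byte char #4 = E3 90 83.
Offset 12: leading byte 0xF4 = 11110100 → 4-byte char #5 = F4 81 94 AC.
Offset 16: leading byte 0xCE = 11001110 → 2-byte char #6 = CE A4.
Leading byte 0xCE = 11001110 matches 110xxxxx → 2-byte sequence.
Byte 1: 0xCE = 11001110, payload 01110 (5 bits).
Byte 2: 0xA4 = 10100100 (10xxxxxx ✓), payload 100100.
Concatenate: 01110100100 = 0x3A4 (11 bits → U+03A4).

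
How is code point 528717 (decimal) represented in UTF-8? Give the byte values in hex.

U+8114D = 0x8114D = 528717 decimal. In range U+10000–U+10FFFF → 4-byte form: 11110xxx 10xxxxxx 10xxxxxx 10xxxxxx.
Binary (21 bits): 010000001000101001101.
Split 3+6+6+6: 010 | 000001 | 000101 | 001101.
Byte 1: 11110010 = 0xF2.
Byte 2: 10000001 = 0x81.
Byte 3: 10000101 = 0x85.
Byte 4: 10001101 = 0x8D.

F2 81 85 8D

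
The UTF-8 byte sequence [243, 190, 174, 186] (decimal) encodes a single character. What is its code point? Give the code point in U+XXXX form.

U+FEBBA

Leading byte 0xF3 = 11110011 matches 11110xxx → 4-byte sequence.
Byte 1: 0xF3 = 11110011, payload 011 (3 bits).
Byte 2: 0xBE = 10111110 (10xxxxxx ✓), payload 111110.
Byte 3: 0xAE = 10101110 (10xxxxxx ✓), payload 101110.
Byte 4: 0xBA = 10111010 (10xxxxxx ✓), payload 111010.
Concatenate: 011111110101110111010 = 0xFEBBA (21 bits → U+FEBBA).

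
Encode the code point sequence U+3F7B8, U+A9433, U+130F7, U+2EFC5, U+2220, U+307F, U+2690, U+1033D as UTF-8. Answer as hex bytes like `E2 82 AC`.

F0 BF 9E B8 F2 A9 90 B3 F0 93 83 B7 F0 AE BF 85 E2 88 A0 E3 81 BF E2 9A 90 F0 90 8C BD

U+3F7B8: 4-byte form → F0 BF 9E B8.
U+A9433: 4-byte form → F2 A9 90 B3.
U+130F7: 4-byte form → F0 93 83 B7.
U+2EFC5: 4-byte form → F0 AE BF 85.
U+2220: 3-byte form → E2 88 A0.
U+307F: 3-byte form → E3 81 BF.
U+2690: 3-byte form → E2 9A 90.
U+1033D: 4-byte form → F0 90 8C BD.
Concatenated (29 bytes): F0 BF 9E B8 F2 A9 90 B3 F0 93 83 B7 F0 AE BF 85 E2 88 A0 E3 81 BF E2 9A 90 F0 90 8C BD.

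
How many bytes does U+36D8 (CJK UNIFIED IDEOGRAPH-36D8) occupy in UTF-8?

3

U+36D8 = 0x36D8. UTF-8 uses 1 byte below 0x80, 2 below 0x800, 3 below 0x10000, 4 up to 0x10FFFF. 0x36D8 is in U+0800–U+FFFF → 3 bytes.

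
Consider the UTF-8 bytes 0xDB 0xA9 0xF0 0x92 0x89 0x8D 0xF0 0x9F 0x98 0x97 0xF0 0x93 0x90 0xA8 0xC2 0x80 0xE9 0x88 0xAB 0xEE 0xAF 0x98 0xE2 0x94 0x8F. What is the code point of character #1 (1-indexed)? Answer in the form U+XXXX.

U+06E9

Offset 0: leading byte 0xDB = 11011011 → 2-byte char #1 = DB A9.
Leading byte 0xDB = 11011011 matches 110xxxxx → 2-byte sequence.
Byte 1: 0xDB = 11011011, payload 11011 (5 bits).
Byte 2: 0xA9 = 10101001 (10xxxxxx ✓), payload 101001.
Concatenate: 11011101001 = 0x6E9 (11 bits → U+06E9).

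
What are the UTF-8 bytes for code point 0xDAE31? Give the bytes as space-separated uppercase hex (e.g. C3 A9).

F3 9A B8 B1

U+DAE31 = 0xDAE31 = 896561 decimal. In range U+10000–U+10FFFF → 4-byte form: 11110xxx 10xxxxxx 10xxxxxx 10xxxxxx.
Binary (21 bits): 011011010111000110001.
Split 3+6+6+6: 011 | 011010 | 111000 | 110001.
Byte 1: 11110011 = 0xF3.
Byte 2: 10011010 = 0x9A.
Byte 3: 10111000 = 0xB8.
Byte 4: 10110001 = 0xB1.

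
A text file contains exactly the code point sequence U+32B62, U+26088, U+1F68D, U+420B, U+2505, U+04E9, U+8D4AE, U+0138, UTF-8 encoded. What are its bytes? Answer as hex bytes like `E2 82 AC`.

U+32B62: 4-byte form → F0 B2 AD A2.
U+26088: 4-byte form → F0 A6 82 88.
U+1F68D: 4-byte form → F0 9F 9A 8D.
U+420B: 3-byte form → E4 88 8B.
U+2505: 3-byte form → E2 94 85.
U+04E9: 2-byte form → D3 A9.
U+8D4AE: 4-byte form → F2 8D 92 AE.
U+0138: 2-byte form → C4 B8.
Concatenated (26 bytes): F0 B2 AD A2 F0 A6 82 88 F0 9F 9A 8D E4 88 8B E2 94 85 D3 A9 F2 8D 92 AE C4 B8.

F0 B2 AD A2 F0 A6 82 88 F0 9F 9A 8D E4 88 8B E2 94 85 D3 A9 F2 8D 92 AE C4 B8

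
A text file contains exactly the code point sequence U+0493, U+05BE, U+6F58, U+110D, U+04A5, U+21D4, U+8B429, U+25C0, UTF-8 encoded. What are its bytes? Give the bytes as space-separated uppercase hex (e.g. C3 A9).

U+0493: 2-byte form → D2 93.
U+05BE: 2-byte form → D6 BE.
U+6F58: 3-byte form → E6 BD 98.
U+110D: 3-byte form → E1 84 8D.
U+04A5: 2-byte form → D2 A5.
U+21D4: 3-byte form → E2 87 94.
U+8B429: 4-byte form → F2 8B 90 A9.
U+25C0: 3-byte form → E2 97 80.
Concatenated (22 bytes): D2 93 D6 BE E6 BD 98 E1 84 8D D2 A5 E2 87 94 F2 8B 90 A9 E2 97 80.

D2 93 D6 BE E6 BD 98 E1 84 8D D2 A5 E2 87 94 F2 8B 90 A9 E2 97 80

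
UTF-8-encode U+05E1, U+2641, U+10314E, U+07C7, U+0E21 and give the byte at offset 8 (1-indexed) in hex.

1-indexed offset 8 is 0-indexed offset 7.
U+05E1 → 2-byte form D7 A1 at offsets 0–1.
U+2641 → 3-byte form E2 99 81 at offsets 2–4.
U+10314E → 4-byte form F4 83 85 8E at offsets 5–8.
Offset 7 falls in char 3's range; it's byte 3 of F4 83 85 8E = 0x85.

0x85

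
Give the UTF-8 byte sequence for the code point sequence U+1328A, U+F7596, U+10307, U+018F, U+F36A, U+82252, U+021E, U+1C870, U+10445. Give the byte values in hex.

F0 93 8A 8A F3 B7 96 96 F0 90 8C 87 C6 8F EF 8D AA F2 82 89 92 C8 9E F0 9C A1 B0 F0 90 91 85

U+1328A: 4-byte form → F0 93 8A 8A.
U+F7596: 4-byte form → F3 B7 96 96.
U+10307: 4-byte form → F0 90 8C 87.
U+018F: 2-byte form → C6 8F.
U+F36A: 3-byte form → EF 8D AA.
U+82252: 4-byte form → F2 82 89 92.
U+021E: 2-byte form → C8 9E.
U+1C870: 4-byte form → F0 9C A1 B0.
U+10445: 4-byte form → F0 90 91 85.
Concatenated (31 bytes): F0 93 8A 8A F3 B7 96 96 F0 90 8C 87 C6 8F EF 8D AA F2 82 89 92 C8 9E F0 9C A1 B0 F0 90 91 85.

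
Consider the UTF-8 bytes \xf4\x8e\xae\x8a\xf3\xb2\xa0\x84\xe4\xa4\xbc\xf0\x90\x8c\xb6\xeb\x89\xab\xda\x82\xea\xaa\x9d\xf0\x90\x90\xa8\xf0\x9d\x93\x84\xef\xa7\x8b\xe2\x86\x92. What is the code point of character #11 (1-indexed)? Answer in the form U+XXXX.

U+2192

Offset 0: leading byte 0xF4 = 11110100 → 4-byte char #1 = F4 8E AE 8A.
Offset 4: leading byte 0xF3 = 11110011 → 4-byte char #2 = F3 B2 A0 84.
Offset 8: leading byte 0xE4 = 11100100 → 3-byte char #3 = E4 A4 BC.
Offset 11: leading byte 0xF0 = 11110000 → 4-byte char #4 = F0 90 8C B6.
Offset 15: leading byte 0xEB = 11101011 → 3-byte char #5 = EB 89 AB.
Offset 18: leading byte 0xDA = 11011010 → 2-byte char #6 = DA 82.
Offset 20: leading byte 0xEA = 11101010 → 3-byte char #7 = EA AA 9D.
Offset 23: leading byte 0xF0 = 11110000 → 4-byte char #8 = F0 90 90 A8.
Offset 27: leading byte 0xF0 = 11110000 → 4-byte char #9 = F0 9D 93 84.
Offset 31: leading byte 0xEF = 11101111 → 3-byte char #10 = EF A7 8B.
Offset 34: leading byte 0xE2 = 11100010 → 3-byte char #11 = E2 86 92.
Leading byte 0xE2 = 11100010 matches 1110xxxx → 3-byte sequence.
Byte 1: 0xE2 = 11100010, payload 0010 (4 bits).
Byte 2: 0x86 = 10000110 (10xxxxxx ✓), payload 000110.
Byte 3: 0x92 = 10010010 (10xxxxxx ✓), payload 010010.
Concatenate: 0010000110010010 = 0x2192 (16 bits → U+2192).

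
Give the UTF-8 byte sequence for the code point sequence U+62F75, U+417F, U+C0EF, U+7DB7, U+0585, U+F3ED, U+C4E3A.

F1 A2 BD B5 E4 85 BF EC 83 AF E7 B6 B7 D6 85 EF 8F AD F3 84 B8 BA

U+62F75: 4-byte form → F1 A2 BD B5.
U+417F: 3-byte form → E4 85 BF.
U+C0EF: 3-byte form → EC 83 AF.
U+7DB7: 3-byte form → E7 B6 B7.
U+0585: 2-byte form → D6 85.
U+F3ED: 3-byte form → EF 8F AD.
U+C4E3A: 4-byte form → F3 84 B8 BA.
Concatenated (22 bytes): F1 A2 BD B5 E4 85 BF EC 83 AF E7 B6 B7 D6 85 EF 8F AD F3 84 B8 BA.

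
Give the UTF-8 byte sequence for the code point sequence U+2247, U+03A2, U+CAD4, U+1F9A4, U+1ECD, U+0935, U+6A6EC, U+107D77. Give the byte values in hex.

U+2247: 3-byte form → E2 89 87.
U+03A2: 2-byte form → CE A2.
U+CAD4: 3-byte form → EC AB 94.
U+1F9A4: 4-byte form → F0 9F A6 A4.
U+1ECD: 3-byte form → E1 BB 8D.
U+0935: 3-byte form → E0 A4 B5.
U+6A6EC: 4-byte form → F1 AA 9B AC.
U+107D77: 4-byte form → F4 87 B5 B7.
Concatenated (26 bytes): E2 89 87 CE A2 EC AB 94 F0 9F A6 A4 E1 BB 8D E0 A4 B5 F1 AA 9B AC F4 87 B5 B7.

E2 89 87 CE A2 EC AB 94 F0 9F A6 A4 E1 BB 8D E0 A4 B5 F1 AA 9B AC F4 87 B5 B7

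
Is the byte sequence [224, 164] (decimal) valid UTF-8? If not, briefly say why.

Leading byte 0xE0 = 11100000 → 3-byte form, but only 2 bytes are present.

invalid (sequence truncated)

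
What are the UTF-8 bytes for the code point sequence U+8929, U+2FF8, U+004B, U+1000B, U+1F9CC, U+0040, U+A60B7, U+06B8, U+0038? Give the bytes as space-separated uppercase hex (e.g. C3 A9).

E8 A4 A9 E2 BF B8 4B F0 90 80 8B F0 9F A7 8C 40 F2 A6 82 B7 DA B8 38

U+8929: 3-byte form → E8 A4 A9.
U+2FF8: 3-byte form → E2 BF B8.
U+004B: 1-byte form → 4B.
U+1000B: 4-byte form → F0 90 80 8B.
U+1F9CC: 4-byte form → F0 9F A7 8C.
U+0040: 1-byte form → 40.
U+A60B7: 4-byte form → F2 A6 82 B7.
U+06B8: 2-byte form → DA B8.
U+0038: 1-byte form → 38.
Concatenated (23 bytes): E8 A4 A9 E2 BF B8 4B F0 90 80 8B F0 9F A7 8C 40 F2 A6 82 B7 DA B8 38.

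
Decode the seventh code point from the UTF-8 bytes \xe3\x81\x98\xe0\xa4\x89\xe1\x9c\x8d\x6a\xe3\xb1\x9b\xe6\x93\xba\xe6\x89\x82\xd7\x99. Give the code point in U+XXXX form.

U+6242

Offset 0: leading byte 0xE3 = 11100011 → 3-byte char #1 = E3 81 98.
Offset 3: leading byte 0xE0 = 11100000 → 3-byte char #2 = E0 A4 89.
Offset 6: leading byte 0xE1 = 11100001 → 3-byte char #3 = E1 9C 8D.
Offset 9: leading byte 0x6A = 01101010 → 1-byte char #4 = 6A.
Offset 10: leading byte 0xE3 = 11100011 → 3-byte char #5 = E3 B1 9B.
Offset 13: leading byte 0xE6 = 11100110 → 3-byte char #6 = E6 93 BA.
Offset 16: leading byte 0xE6 = 11100110 → 3-byte char #7 = E6 89 82.
Leading byte 0xE6 = 11100110 matches 1110xxxx → 3-byte sequence.
Byte 1: 0xE6 = 11100110, payload 0110 (4 bits).
Byte 2: 0x89 = 10001001 (10xxxxxx ✓), payload 001001.
Byte 3: 0x82 = 10000010 (10xxxxxx ✓), payload 000010.
Concatenate: 0110001001000010 = 0x6242 (16 bits → U+6242).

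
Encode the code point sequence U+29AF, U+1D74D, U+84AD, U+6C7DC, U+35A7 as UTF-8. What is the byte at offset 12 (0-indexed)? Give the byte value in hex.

U+29AF → 3-byte form E2 A6 AF at offsets 0–2.
U+1D74D → 4-byte form F0 9D 9D 8D at offsets 3–6.
U+84AD → 3-byte form E8 92 AD at offsets 7–9.
U+6C7DC → 4-byte form F1 AC 9F 9C at offsets 10–13.
Offset 12 falls in char 4's range; it's byte 3 of F1 AC 9F 9C = 0x9F.

0x9F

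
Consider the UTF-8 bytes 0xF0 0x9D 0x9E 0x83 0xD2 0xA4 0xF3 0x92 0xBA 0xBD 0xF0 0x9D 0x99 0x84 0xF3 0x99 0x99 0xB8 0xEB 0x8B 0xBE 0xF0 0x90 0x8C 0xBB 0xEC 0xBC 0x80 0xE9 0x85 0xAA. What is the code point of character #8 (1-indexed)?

Offset 0: leading byte 0xF0 = 11110000 → 4-byte char #1 = F0 9D 9E 83.
Offset 4: leading byte 0xD2 = 11010010 → 2-byte char #2 = D2 A4.
Offset 6: leading byte 0xF3 = 11110011 → 4-byte char #3 = F3 92 BA BD.
Offset 10: leading byte 0xF0 = 11110000 → 4-byte char #4 = F0 9D 99 84.
Offset 14: leading byte 0xF3 = 11110011 → 4-byte char #5 = F3 99 99 B8.
Offset 18: leading byte 0xEB = 11101011 → 3-byte char #6 = EB 8B BE.
Offset 21: leading byte 0xF0 = 11110000 → 4-byte char #7 = F0 90 8C BB.
Offset 25: leading byte 0xEC = 11101100 → 3-byte char #8 = EC BC 80.
Leading byte 0xEC = 11101100 matches 1110xxxx → 3-byte sequence.
Byte 1: 0xEC = 11101100, payload 1100 (4 bits).
Byte 2: 0xBC = 10111100 (10xxxxxx ✓), payload 111100.
Byte 3: 0x80 = 10000000 (10xxxxxx ✓), payload 000000.
Concatenate: 1100111100000000 = 0xCF00 (16 bits → U+CF00).

U+CF00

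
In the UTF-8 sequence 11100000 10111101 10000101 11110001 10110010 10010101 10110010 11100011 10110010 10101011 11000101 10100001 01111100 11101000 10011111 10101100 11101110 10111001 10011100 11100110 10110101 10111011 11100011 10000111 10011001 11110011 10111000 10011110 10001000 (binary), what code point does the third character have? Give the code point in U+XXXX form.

U+3CAB

Offset 0: leading byte 0xE0 = 11100000 → 3-byte char #1 = E0 BD 85.
Offset 3: leading byte 0xF1 = 11110001 → 4-byte char #2 = F1 B2 95 B2.
Offset 7: leading byte 0xE3 = 11100011 → 3-byte char #3 = E3 B2 AB.
Leading byte 0xE3 = 11100011 matches 1110xxxx → 3-byte sequence.
Byte 1: 0xE3 = 11100011, payload 0011 (4 bits).
Byte 2: 0xB2 = 10110010 (10xxxxxx ✓), payload 110010.
Byte 3: 0xAB = 10101011 (10xxxxxx ✓), payload 101011.
Concatenate: 0011110010101011 = 0x3CAB (16 bits → U+3CAB).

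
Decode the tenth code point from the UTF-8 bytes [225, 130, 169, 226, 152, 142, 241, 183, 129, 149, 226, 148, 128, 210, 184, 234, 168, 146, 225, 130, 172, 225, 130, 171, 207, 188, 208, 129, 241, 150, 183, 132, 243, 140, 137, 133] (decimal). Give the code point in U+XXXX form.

Offset 0: leading byte 0xE1 = 11100001 → 3-byte char #1 = E1 82 A9.
Offset 3: leading byte 0xE2 = 11100010 → 3-byte char #2 = E2 98 8E.
Offset 6: leading byte 0xF1 = 11110001 → 4-byte char #3 = F1 B7 81 95.
Offset 10: leading byte 0xE2 = 11100010 → 3-byte char #4 = E2 94 80.
Offset 13: leading byte 0xD2 = 11010010 → 2-byte char #5 = D2 B8.
Offset 15: leading byte 0xEA = 11101010 → 3-byte char #6 = EA A8 92.
Offset 18: leading byte 0xE1 = 11100001 → 3-byte char #7 = E1 82 AC.
Offset 21: leading byte 0xE1 = 11100001 → 3-byte char #8 = E1 82 AB.
Offset 24: leading byte 0xCF = 11001111 → 2-byte char #9 = CF BC.
Offset 26: leading byte 0xD0 = 11010000 → 2-byte char #10 = D0 81.
Leading byte 0xD0 = 11010000 matches 110xxxxx → 2-byte sequence.
Byte 1: 0xD0 = 11010000, payload 10000 (5 bits).
Byte 2: 0x81 = 10000001 (10xxxxxx ✓), payload 000001.
Concatenate: 10000000001 = 0x401 (11 bits → U+0401).

U+0401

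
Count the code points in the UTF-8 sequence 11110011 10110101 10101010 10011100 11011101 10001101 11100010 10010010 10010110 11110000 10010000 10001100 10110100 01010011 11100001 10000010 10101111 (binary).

Byte at offset 0: 0xF3 = 11110011 → 4-byte char (#1). Advance 4.
Byte at offset 4: 0xDD = 11011101 → 2-byte char (#2). Advance 2.
Byte at offset 6: 0xE2 = 11100010 → 3-byte char (#3). Advance 3.
Byte at offset 9: 0xF0 = 11110000 → 4-byte char (#4). Advance 4.
Byte at offset 13: 0x53 = 01010011 → 1-byte char (#5). Advance 1.
Byte at offset 14: 0xE1 = 11100001 → 3-byte char (#6). Advance 3.
Reached end at offset 17 after 6 code points.

6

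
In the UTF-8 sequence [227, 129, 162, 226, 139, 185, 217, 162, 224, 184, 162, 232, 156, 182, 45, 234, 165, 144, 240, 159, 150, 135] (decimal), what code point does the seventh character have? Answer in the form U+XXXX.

Offset 0: leading byte 0xE3 = 11100011 → 3-byte char #1 = E3 81 A2.
Offset 3: leading byte 0xE2 = 11100010 → 3-byte char #2 = E2 8B B9.
Offset 6: leading byte 0xD9 = 11011001 → 2-byte char #3 = D9 A2.
Offset 8: leading byte 0xE0 = 11100000 → 3-byte char #4 = E0 B8 A2.
Offset 11: leading byte 0xE8 = 11101000 → 3-byte char #5 = E8 9C B6.
Offset 14: leading byte 0x2D = 00101101 → 1-byte char #6 = 2D.
Offset 15: leading byte 0xEA = 11101010 → 3-byte char #7 = EA A5 90.
Leading byte 0xEA = 11101010 matches 1110xxxx → 3-byte sequence.
Byte 1: 0xEA = 11101010, payload 1010 (4 bits).
Byte 2: 0xA5 = 10100101 (10xxxxxx ✓), payload 100101.
Byte 3: 0x90 = 10010000 (10xxxxxx ✓), payload 010000.
Concatenate: 1010100101010000 = 0xA950 (16 bits → U+A950).

U+A950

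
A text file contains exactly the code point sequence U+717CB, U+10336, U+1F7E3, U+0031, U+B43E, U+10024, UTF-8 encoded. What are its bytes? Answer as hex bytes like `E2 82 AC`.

U+717CB: 4-byte form → F1 B1 9F 8B.
U+10336: 4-byte form → F0 90 8C B6.
U+1F7E3: 4-byte form → F0 9F 9F A3.
U+0031: 1-byte form → 31.
U+B43E: 3-byte form → EB 90 BE.
U+10024: 4-byte form → F0 90 80 A4.
Concatenated (20 bytes): F1 B1 9F 8B F0 90 8C B6 F0 9F 9F A3 31 EB 90 BE F0 90 80 A4.

F1 B1 9F 8B F0 90 8C B6 F0 9F 9F A3 31 EB 90 BE F0 90 80 A4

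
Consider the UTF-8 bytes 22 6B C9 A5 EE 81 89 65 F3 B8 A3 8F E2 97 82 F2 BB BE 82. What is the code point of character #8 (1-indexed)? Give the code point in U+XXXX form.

U+BBF82

Offset 0: leading byte 0x22 = 00100010 → 1-byte char #1 = 22.
Offset 1: leading byte 0x6B = 01101011 → 1-byte char #2 = 6B.
Offset 2: leading byte 0xC9 = 11001001 → 2-byte char #3 = C9 A5.
Offset 4: leading byte 0xEE = 11101110 → 3-byte char #4 = EE 81 89.
Offset 7: leading byte 0x65 = 01100101 → 1-byte char #5 = 65.
Offset 8: leading byte 0xF3 = 11110011 → 4-byte char #6 = F3 B8 A3 8F.
Offset 12: leading byte 0xE2 = 11100010 → 3-byte char #7 = E2 97 82.
Offset 15: leading byte 0xF2 = 11110010 → 4-byte char #8 = F2 BB BE 82.
Leading byte 0xF2 = 11110010 matches 11110xxx → 4-byte sequence.
Byte 1: 0xF2 = 11110010, payload 010 (3 bits).
Byte 2: 0xBB = 10111011 (10xxxxxx ✓), payload 111011.
Byte 3: 0xBE = 10111110 (10xxxxxx ✓), payload 111110.
Byte 4: 0x82 = 10000010 (10xxxxxx ✓), payload 000010.
Concatenate: 010111011111110000010 = 0xBBF82 (21 bits → U+BBF82).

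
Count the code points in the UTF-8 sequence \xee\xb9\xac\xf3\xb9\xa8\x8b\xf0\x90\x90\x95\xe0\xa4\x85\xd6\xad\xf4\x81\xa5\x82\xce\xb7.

7

Byte at offset 0: 0xEE = 11101110 → 3-byte char (#1). Advance 3.
Byte at offset 3: 0xF3 = 11110011 → 4-byte char (#2). Advance 4.
Byte at offset 7: 0xF0 = 11110000 → 4-byte char (#3). Advance 4.
Byte at offset 11: 0xE0 = 11100000 → 3-byte char (#4). Advance 3.
Byte at offset 14: 0xD6 = 11010110 → 2-byte char (#5). Advance 2.
Byte at offset 16: 0xF4 = 11110100 → 4-byte char (#6). Advance 4.
Byte at offset 20: 0xCE = 11001110 → 2-byte char (#7). Advance 2.
Reached end at offset 22 after 7 code points.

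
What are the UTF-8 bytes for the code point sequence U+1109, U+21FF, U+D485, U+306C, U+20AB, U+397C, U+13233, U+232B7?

U+1109: 3-byte form → E1 84 89.
U+21FF: 3-byte form → E2 87 BF.
U+D485: 3-byte form → ED 92 85.
U+306C: 3-byte form → E3 81 AC.
U+20AB: 3-byte form → E2 82 AB.
U+397C: 3-byte form → E3 A5 BC.
U+13233: 4-byte form → F0 93 88 B3.
U+232B7: 4-byte form → F0 A3 8A B7.
Concatenated (26 bytes): E1 84 89 E2 87 BF ED 92 85 E3 81 AC E2 82 AB E3 A5 BC F0 93 88 B3 F0 A3 8A B7.

E1 84 89 E2 87 BF ED 92 85 E3 81 AC E2 82 AB E3 A5 BC F0 93 88 B3 F0 A3 8A B7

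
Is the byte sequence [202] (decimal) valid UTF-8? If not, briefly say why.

Leading byte 0xCA = 11001010 → 2-byte form, but only 1 byte is present.

invalid (sequence truncated)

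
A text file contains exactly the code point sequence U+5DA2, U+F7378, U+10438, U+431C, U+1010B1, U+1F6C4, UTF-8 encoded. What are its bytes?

E5 B6 A2 F3 B7 8D B8 F0 90 90 B8 E4 8C 9C F4 81 82 B1 F0 9F 9B 84

U+5DA2: 3-byte form → E5 B6 A2.
U+F7378: 4-byte form → F3 B7 8D B8.
U+10438: 4-byte form → F0 90 90 B8.
U+431C: 3-byte form → E4 8C 9C.
U+1010B1: 4-byte form → F4 81 82 B1.
U+1F6C4: 4-byte form → F0 9F 9B 84.
Concatenated (22 bytes): E5 B6 A2 F3 B7 8D B8 F0 90 90 B8 E4 8C 9C F4 81 82 B1 F0 9F 9B 84.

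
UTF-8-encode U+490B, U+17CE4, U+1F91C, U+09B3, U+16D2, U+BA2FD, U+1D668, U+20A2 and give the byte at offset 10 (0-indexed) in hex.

0x9C

U+490B → 3-byte form E4 A4 8B at offsets 0–2.
U+17CE4 → 4-byte form F0 97 B3 A4 at offsets 3–6.
U+1F91C → 4-byte form F0 9F A4 9C at offsets 7–10.
Offset 10 falls in char 3's range; it's byte 4 of F0 9F A4 9C = 0x9C.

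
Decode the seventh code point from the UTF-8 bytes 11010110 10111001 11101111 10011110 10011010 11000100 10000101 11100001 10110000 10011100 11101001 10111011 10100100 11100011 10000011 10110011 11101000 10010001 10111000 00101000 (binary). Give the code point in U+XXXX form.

Offset 0: leading byte 0xD6 = 11010110 → 2-byte char #1 = D6 B9.
Offset 2: leading byte 0xEF = 11101111 → 3-byte char #2 = EF 9E 9A.
Offset 5: leading byte 0xC4 = 11000100 → 2-byte char #3 = C4 85.
Offset 7: leading byte 0xE1 = 11100001 → 3-byte char #4 = E1 B0 9C.
Offset 10: leading byte 0xE9 = 11101001 → 3-byte char #5 = E9 BB A4.
Offset 13: leading byte 0xE3 = 11100011 → 3-byte char #6 = E3 83 B3.
Offset 16: leading byte 0xE8 = 11101000 → 3-byte char #7 = E8 91 B8.
Leading byte 0xE8 = 11101000 matches 1110xxxx → 3-byte sequence.
Byte 1: 0xE8 = 11101000, payload 1000 (4 bits).
Byte 2: 0x91 = 10010001 (10xxxxxx ✓), payload 010001.
Byte 3: 0xB8 = 10111000 (10xxxxxx ✓), payload 111000.
Concatenate: 1000010001111000 = 0x8478 (16 bits → U+8478).

U+8478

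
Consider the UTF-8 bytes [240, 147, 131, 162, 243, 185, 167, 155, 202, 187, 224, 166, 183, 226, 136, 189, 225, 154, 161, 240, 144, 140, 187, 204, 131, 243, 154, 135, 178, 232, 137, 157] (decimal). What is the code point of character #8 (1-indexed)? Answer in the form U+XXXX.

Offset 0: leading byte 0xF0 = 11110000 → 4-byte char #1 = F0 93 83 A2.
Offset 4: leading byte 0xF3 = 11110011 → 4-byte char #2 = F3 B9 A7 9B.
Offset 8: leading byte 0xCA = 11001010 → 2-byte char #3 = CA BB.
Offset 10: leading byte 0xE0 = 11100000 → 3-byte char #4 = E0 A6 B7.
Offset 13: leading byte 0xE2 = 11100010 → 3-byte char #5 = E2 88 BD.
Offset 16: leading byte 0xE1 = 11100001 → 3-byte char #6 = E1 9A A1.
Offset 19: leading byte 0xF0 = 11110000 → 4-byte char #7 = F0 90 8C BB.
Offset 23: leading byte 0xCC = 11001100 → 2-byte char #8 = CC 83.
Leading byte 0xCC = 11001100 matches 110xxxxx → 2-byte sequence.
Byte 1: 0xCC = 11001100, payload 01100 (5 bits).
Byte 2: 0x83 = 10000011 (10xxxxxx ✓), payload 000011.
Concatenate: 01100000011 = 0x303 (11 bits → U+0303).

U+0303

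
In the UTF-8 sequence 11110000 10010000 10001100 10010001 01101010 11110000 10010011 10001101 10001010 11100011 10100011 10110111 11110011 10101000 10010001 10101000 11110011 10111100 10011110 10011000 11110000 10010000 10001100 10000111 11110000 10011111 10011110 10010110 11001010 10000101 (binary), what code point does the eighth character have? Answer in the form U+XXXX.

U+1F796

Offset 0: leading byte 0xF0 = 11110000 → 4-byte char #1 = F0 90 8C 91.
Offset 4: leading byte 0x6A = 01101010 → 1-byte char #2 = 6A.
Offset 5: leading byte 0xF0 = 11110000 → 4-byte char #3 = F0 93 8D 8A.
Offset 9: leading byte 0xE3 = 11100011 → 3-byte char #4 = E3 A3 B7.
Offset 12: leading byte 0xF3 = 11110011 → 4-byte char #5 = F3 A8 91 A8.
Offset 16: leading byte 0xF3 = 11110011 → 4-byte char #6 = F3 BC 9E 98.
Offset 20: leading byte 0xF0 = 11110000 → 4-byte char #7 = F0 90 8C 87.
Offset 24: leading byte 0xF0 = 11110000 → 4-byte char #8 = F0 9F 9E 96.
Leading byte 0xF0 = 11110000 matches 11110xxx → 4-byte sequence.
Byte 1: 0xF0 = 11110000, payload 000 (3 bits).
Byte 2: 0x9F = 10011111 (10xxxxxx ✓), payload 011111.
Byte 3: 0x9E = 10011110 (10xxxxxx ✓), payload 011110.
Byte 4: 0x96 = 10010110 (10xxxxxx ✓), payload 010110.
Concatenate: 000011111011110010110 = 0x1F796 (21 bits → U+1F796).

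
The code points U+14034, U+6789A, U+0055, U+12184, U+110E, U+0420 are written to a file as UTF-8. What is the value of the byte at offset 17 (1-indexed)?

1-indexed offset 17 is 0-indexed offset 16.
U+14034 → 4-byte form F0 94 80 B4 at offsets 0–3.
U+6789A → 4-byte form F1 A7 A2 9A at offsets 4–7.
U+0055 → 1-byte form 55 at offsets 8–8.
U+12184 → 4-byte form F0 92 86 84 at offsets 9–12.
U+110E → 3-byte form E1 84 8E at offsets 13–15.
U+0420 → 2-byte form D0 A0 at offsets 16–17.
Offset 16 falls in char 6's range; it's byte 1 of D0 A0 = 0xD0.

0xD0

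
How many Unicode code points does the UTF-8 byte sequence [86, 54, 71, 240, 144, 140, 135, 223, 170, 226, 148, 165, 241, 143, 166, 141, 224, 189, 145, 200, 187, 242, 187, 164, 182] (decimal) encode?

Byte at offset 0: 0x56 = 01010110 → 1-byte char (#1). Advance 1.
Byte at offset 1: 0x36 = 00110110 → 1-byte char (#2). Advance 1.
Byte at offset 2: 0x47 = 01000111 → 1-byte char (#3). Advance 1.
Byte at offset 3: 0xF0 = 11110000 → 4-byte char (#4). Advance 4.
Byte at offset 7: 0xDF = 11011111 → 2-byte char (#5). Advance 2.
Byte at offset 9: 0xE2 = 11100010 → 3-byte char (#6). Advance 3.
Byte at offset 12: 0xF1 = 11110001 → 4-byte char (#7). Advance 4.
Byte at offset 16: 0xE0 = 11100000 → 3-byte char (#8). Advance 3.
Byte at offset 19: 0xC8 = 11001000 → 2-byte char (#9). Advance 2.
Byte at offset 21: 0xF2 = 11110010 → 4-byte char (#10). Advance 4.
Reached end at offset 25 after 10 code points.

10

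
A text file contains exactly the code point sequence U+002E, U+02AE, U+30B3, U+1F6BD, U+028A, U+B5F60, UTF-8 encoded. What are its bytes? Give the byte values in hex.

U+002E: 1-byte form → 2E.
U+02AE: 2-byte form → CA AE.
U+30B3: 3-byte form → E3 82 B3.
U+1F6BD: 4-byte form → F0 9F 9A BD.
U+028A: 2-byte form → CA 8A.
U+B5F60: 4-byte form → F2 B5 BD A0.
Concatenated (16 bytes): 2E CA AE E3 82 B3 F0 9F 9A BD CA 8A F2 B5 BD A0.

2E CA AE E3 82 B3 F0 9F 9A BD CA 8A F2 B5 BD A0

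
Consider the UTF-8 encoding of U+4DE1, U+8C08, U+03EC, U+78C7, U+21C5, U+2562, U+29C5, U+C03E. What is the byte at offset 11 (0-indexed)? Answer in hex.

U+4DE1 → 3-byte form E4 B7 A1 at offsets 0–2.
U+8C08 → 3-byte form E8 B0 88 at offsets 3–5.
U+03EC → 2-byte form CF AC at offsets 6–7.
U+78C7 → 3-byte form E7 A3 87 at offsets 8–10.
U+21C5 → 3-byte form E2 87 85 at offsets 11–13.
Offset 11 falls in char 5's range; it's byte 1 of E2 87 85 = 0xE2.

0xE2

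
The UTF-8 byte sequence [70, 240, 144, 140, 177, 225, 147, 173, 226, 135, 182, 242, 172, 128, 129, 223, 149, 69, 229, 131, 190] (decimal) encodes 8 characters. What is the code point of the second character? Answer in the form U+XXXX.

Offset 0: leading byte 0x46 = 01000110 → 1-byte char #1 = 46.
Offset 1: leading byte 0xF0 = 11110000 → 4-byte char #2 = F0 90 8C B1.
Leading byte 0xF0 = 11110000 matches 11110xxx → 4-byte sequence.
Byte 1: 0xF0 = 11110000, payload 000 (3 bits).
Byte 2: 0x90 = 10010000 (10xxxxxx ✓), payload 010000.
Byte 3: 0x8C = 10001100 (10xxxxxx ✓), payload 001100.
Byte 4: 0xB1 = 10110001 (10xxxxxx ✓), payload 110001.
Concatenate: 000010000001100110001 = 0x10331 (21 bits → U+10331).

U+10331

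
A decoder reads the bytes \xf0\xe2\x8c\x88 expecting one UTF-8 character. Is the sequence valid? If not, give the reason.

Leading byte 0xF0 = 11110000 → 4-byte form.
Byte 2 is 0xE2 = 11100010, which is not 10xxxxxx — expected a continuation byte.

invalid (non-continuation byte where continuation expected)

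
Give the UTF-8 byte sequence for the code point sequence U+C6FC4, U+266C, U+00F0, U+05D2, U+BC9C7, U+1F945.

U+C6FC4: 4-byte form → F3 86 BF 84.
U+266C: 3-byte form → E2 99 AC.
U+00F0: 2-byte form → C3 B0.
U+05D2: 2-byte form → D7 92.
U+BC9C7: 4-byte form → F2 BC A7 87.
U+1F945: 4-byte form → F0 9F A5 85.
Concatenated (19 bytes): F3 86 BF 84 E2 99 AC C3 B0 D7 92 F2 BC A7 87 F0 9F A5 85.

F3 86 BF 84 E2 99 AC C3 B0 D7 92 F2 BC A7 87 F0 9F A5 85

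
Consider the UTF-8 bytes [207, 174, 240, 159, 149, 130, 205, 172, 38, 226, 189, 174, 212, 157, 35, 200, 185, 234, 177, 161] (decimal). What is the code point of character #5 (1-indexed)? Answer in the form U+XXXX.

U+2F6E

Offset 0: leading byte 0xCF = 11001111 → 2-byte char #1 = CF AE.
Offset 2: leading byte 0xF0 = 11110000 → 4-byte char #2 = F0 9F 95 82.
Offset 6: leading byte 0xCD = 11001101 → 2-byte char #3 = CD AC.
Offset 8: leading byte 0x26 = 00100110 → 1-byte char #4 = 26.
Offset 9: leading byte 0xE2 = 11100010 → 3-byte char #5 = E2 BD AE.
Leading byte 0xE2 = 11100010 matches 1110xxxx → 3-byte sequence.
Byte 1: 0xE2 = 11100010, payload 0010 (4 bits).
Byte 2: 0xBD = 10111101 (10xxxxxx ✓), payload 111101.
Byte 3: 0xAE = 10101110 (10xxxxxx ✓), payload 101110.
Concatenate: 0010111101101110 = 0x2F6E (16 bits → U+2F6E).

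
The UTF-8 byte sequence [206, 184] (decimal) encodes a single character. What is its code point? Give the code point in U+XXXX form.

Leading byte 0xCE = 11001110 matches 110xxxxx → 2-byte sequence.
Byte 1: 0xCE = 11001110, payload 01110 (5 bits).
Byte 2: 0xB8 = 10111000 (10xxxxxx ✓), payload 111000.
Concatenate: 01110111000 = 0x3B8 (11 bits → U+03B8).

U+03B8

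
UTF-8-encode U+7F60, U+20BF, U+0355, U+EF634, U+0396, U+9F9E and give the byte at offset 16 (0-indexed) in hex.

0x9E

U+7F60 → 3-byte form E7 BD A0 at offsets 0–2.
U+20BF → 3-byte form E2 82 BF at offsets 3–5.
U+0355 → 2-byte form CD 95 at offsets 6–7.
U+EF634 → 4-byte form F3 AF 98 B4 at offsets 8–11.
U+0396 → 2-byte form CE 96 at offsets 12–13.
U+9F9E → 3-byte form E9 BE 9E at offsets 14–16.
Offset 16 falls in char 6's range; it's byte 3 of E9 BE 9E = 0x9E.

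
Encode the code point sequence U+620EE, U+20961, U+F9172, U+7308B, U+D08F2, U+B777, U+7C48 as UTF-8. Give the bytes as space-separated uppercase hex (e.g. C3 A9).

U+620EE: 4-byte form → F1 A2 83 AE.
U+20961: 4-byte form → F0 A0 A5 A1.
U+F9172: 4-byte form → F3 B9 85 B2.
U+7308B: 4-byte form → F1 B3 82 8B.
U+D08F2: 4-byte form → F3 90 A3 B2.
U+B777: 3-byte form → EB 9D B7.
U+7C48: 3-byte form → E7 B1 88.
Concatenated (26 bytes): F1 A2 83 AE F0 A0 A5 A1 F3 B9 85 B2 F1 B3 82 8B F3 90 A3 B2 EB 9D B7 E7 B1 88.

F1 A2 83 AE F0 A0 A5 A1 F3 B9 85 B2 F1 B3 82 8B F3 90 A3 B2 EB 9D B7 E7 B1 88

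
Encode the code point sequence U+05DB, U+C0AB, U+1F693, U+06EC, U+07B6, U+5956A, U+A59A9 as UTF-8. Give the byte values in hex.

U+05DB: 2-byte form → D7 9B.
U+C0AB: 3-byte form → EC 82 AB.
U+1F693: 4-byte form → F0 9F 9A 93.
U+06EC: 2-byte form → DB AC.
U+07B6: 2-byte form → DE B6.
U+5956A: 4-byte form → F1 99 95 AA.
U+A59A9: 4-byte form → F2 A5 A6 A9.
Concatenated (21 bytes): D7 9B EC 82 AB F0 9F 9A 93 DB AC DE B6 F1 99 95 AA F2 A5 A6 A9.

D7 9B EC 82 AB F0 9F 9A 93 DB AC DE B6 F1 99 95 AA F2 A5 A6 A9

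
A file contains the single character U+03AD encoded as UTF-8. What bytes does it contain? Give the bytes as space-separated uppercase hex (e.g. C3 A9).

CE AD

U+03AD = 0x3AD = 941 decimal. In range U+0080–U+07FF → 2-byte form: 110xxxxx 10xxxxxx.
Binary (11 bits): 01110101101.
Split 5+6: 01110 | 101101.
Byte 1: 11001110 = 0xCE.
Byte 2: 10101101 = 0xAD.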